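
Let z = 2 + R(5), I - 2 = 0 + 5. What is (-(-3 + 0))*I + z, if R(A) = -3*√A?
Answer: 23 - 3*√5 ≈ 16.292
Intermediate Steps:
I = 7 (I = 2 + (0 + 5) = 2 + 5 = 7)
z = 2 - 3*√5 ≈ -4.7082
(-(-3 + 0))*I + z = -(-3 + 0)*7 + (2 - 3*√5) = -1*(-3)*7 + (2 - 3*√5) = 3*7 + (2 - 3*√5) = 21 + (2 - 3*√5) = 23 - 3*√5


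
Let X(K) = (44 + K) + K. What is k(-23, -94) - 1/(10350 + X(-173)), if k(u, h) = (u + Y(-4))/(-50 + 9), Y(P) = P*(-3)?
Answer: 110487/411968 ≈ 0.26819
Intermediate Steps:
Y(P) = -3*P
k(u, h) = -12/41 - u/41 (k(u, h) = (u - 3*(-4))/(-50 + 9) = (u + 12)/(-41) = (12 + u)*(-1/41) = -12/41 - u/41)
X(K) = 44 + 2*K
k(-23, -94) - 1/(10350 + X(-173)) = (-12/41 - 1/41*(-23)) - 1/(10350 + (44 + 2*(-173))) = (-12/41 + 23/41) - 1/(10350 + (44 - 346)) = 11/41 - 1/(10350 - 302) = 11/41 - 1/10048 = 110487/411968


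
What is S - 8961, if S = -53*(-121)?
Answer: -2548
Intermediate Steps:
S = 6413
S - 8961 = 6413 - 8961 = -2548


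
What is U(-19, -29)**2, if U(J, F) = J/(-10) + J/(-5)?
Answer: 3249/100 ≈ 32.490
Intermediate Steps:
U(J, F) = -3*J/10 (U(J, F) = J*(-1/10) + J*(-1/5) = -J/10 - J/5 = -3*J/10)
U(-19, -29)**2 = (-3/10*(-19))**2 = (57/10)**2 = 3249/100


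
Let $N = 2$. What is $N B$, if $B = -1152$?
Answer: $-2304$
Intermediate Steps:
$N B = 2 \left(-1152\right) = -2304$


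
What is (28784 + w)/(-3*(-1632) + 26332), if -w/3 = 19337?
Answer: -29227/31228 ≈ -0.93592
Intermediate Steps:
w = -58011 (w = -3*19337 = -58011)
(28784 + w)/(-3*(-1632) + 26332) = (28784 - 58011)/(-3*(-1632) + 26332) = -29227/(4896 + 26332) = -29227/31228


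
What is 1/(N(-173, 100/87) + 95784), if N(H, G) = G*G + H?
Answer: 7569/723689659 ≈ 1.0459e-5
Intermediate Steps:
N(H, G) = H + G² (N(H, G) = G² + H = H + G²)
1/(N(-173, 100/87) + 95784) = 1/((-173 + (100/87)²) + 95784) = 1/((-173 + 10000/7569) + 95784) = 1/(-1299437/7569 + 95784) = 1/(723689659/7569) = 7569/723689659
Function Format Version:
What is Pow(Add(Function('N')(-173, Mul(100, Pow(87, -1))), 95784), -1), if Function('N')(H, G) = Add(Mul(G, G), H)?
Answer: Rational(7569, 723689659) ≈ 1.0459e-5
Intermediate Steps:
Function('N')(H, G) = Add(H, Pow(G, 2)) (Function('N')(H, G) = Add(Pow(G, 2), H) = Add(H, Pow(G, 2)))
Pow(Add(Function('N')(-173, Mul(100, Pow(87, -1))), 95784), -1) = Pow(Add(Add(-173, Pow(Mul(100, Pow(87, -1)), 2)), 95784), -1) = Pow(Add(Add(-173, Pow(Mul(100, Rational(1, 87)), 2)), 95784), -1) = Pow(Add(Add(-173, Pow(Rational(100, 87), 2)), 95784), -1) = Pow(Add(Add(-173, Rational(10000, 7569)), 95784), -1) = Pow(Add(Rational(-1299437, 7569), 95784), -1) = Pow(Rational(723689659, 7569), -1) = Rational(7569, 723689659)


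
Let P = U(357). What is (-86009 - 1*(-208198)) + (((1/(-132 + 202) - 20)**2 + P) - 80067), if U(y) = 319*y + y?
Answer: 768131001/4900 ≈ 1.5676e+5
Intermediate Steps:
U(y) = 320*y
P = 114240 (P = 320*357 = 114240)
(-86009 - 1*(-208198)) + (((1/(-132 + 202) - 20)**2 + P) - 80067) = (-86009 - 1*(-208198)) + (((1/(-132 + 202) - 20)**2 + 114240) - 80067) = (-86009 + 208198) + (((1/70 - 20)**2 + 114240) - 80067) = 122189 + (((1/70 - 20)**2 + 114240) - 80067) = 122189 + (((-1399/70)**2 + 114240) - 80067) = 122189 + ((1957201/4900 + 114240) - 80067) = 122189 + (561733201/4900 - 80067) = 122189 + 169404901/4900 = 768131001/4900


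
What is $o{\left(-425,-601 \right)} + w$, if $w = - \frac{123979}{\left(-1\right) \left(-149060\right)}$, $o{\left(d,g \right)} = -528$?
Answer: $- \frac{78827659}{149060} \approx -528.83$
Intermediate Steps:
$w = - \frac{123979}{149060} \approx -0.83174$
$o{\left(-425,-601 \right)} + w = -528 - \frac{123979}{149060} = - \frac{78827659}{149060}$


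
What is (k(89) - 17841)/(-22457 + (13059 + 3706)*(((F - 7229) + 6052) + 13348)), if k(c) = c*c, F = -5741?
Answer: -9920/107776493 ≈ -9.2042e-5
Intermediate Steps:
k(c) = c**2
(k(89) - 17841)/(-22457 + (13059 + 3706)*(((F - 7229) + 6052) + 13348)) = (89**2 - 17841)/(-22457 + (13059 + 3706)*(((-5741 - 7229) + 6052) + 13348)) = (7921 - 17841)/(-22457 + 16765*((-12970 + 6052) + 13348)) = -9920/(-22457 + 16765*(-6918 + 13348)) = -9920/(-22457 + 16765*6430) = -9920/(-22457 + 107798950) = -9920/107776493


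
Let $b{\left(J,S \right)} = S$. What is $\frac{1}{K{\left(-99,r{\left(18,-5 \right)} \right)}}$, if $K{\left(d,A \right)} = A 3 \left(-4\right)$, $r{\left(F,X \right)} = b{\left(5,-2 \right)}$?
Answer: $\frac{1}{24} \approx 0.041667$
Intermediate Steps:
$r{\left(F,X \right)} = -2$
$K{\left(d,A \right)} = - 12 A$ ($K{\left(d,A \right)} = 3 A \left(-4\right) = - 12 A$)
$\frac{1}{K{\left(-99,r{\left(18,-5 \right)} \right)}} = \frac{1}{\left(-12\right) \left(-2\right)} = \frac{1}{24}$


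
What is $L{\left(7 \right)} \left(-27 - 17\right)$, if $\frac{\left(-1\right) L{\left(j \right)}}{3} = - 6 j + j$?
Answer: $-4620$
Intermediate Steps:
$L{\left(j \right)} = 15 j$ ($L{\left(j \right)} = - 3 \left(- 6 j + j\right) = - 3 \left(- 5 j\right) = 15 j$)
$L{\left(7 \right)} \left(-27 - 17\right) = 15 \cdot 7 \left(-27 - 17\right) = 105 \left(-44\right) = -4620$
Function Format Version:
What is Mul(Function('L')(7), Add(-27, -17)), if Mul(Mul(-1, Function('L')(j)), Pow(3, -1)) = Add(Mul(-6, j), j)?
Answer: -4620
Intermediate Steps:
Function('L')(j) = Mul(15, j) (Function('L')(j) = Mul(-3, Add(Mul(-6, j), j)) = Mul(-3, Mul(-5, j)) = Mul(15, j))
Mul(Function('L')(7), Add(-27, -17)) = Mul(Mul(15, 7), Add(-27, -17)) = Mul(105, -44) = -4620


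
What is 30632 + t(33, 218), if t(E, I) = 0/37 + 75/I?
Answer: 6677851/218 ≈ 30632.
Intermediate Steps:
t(E, I) = 75/I (t(E, I) = 0*(1/37) + 75/I = 0 + 75/I = 75/I)
30632 + t(33, 218) = 30632 + 75/218 = 6677851/218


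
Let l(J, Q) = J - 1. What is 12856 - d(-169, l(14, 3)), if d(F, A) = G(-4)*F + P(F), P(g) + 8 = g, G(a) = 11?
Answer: 14892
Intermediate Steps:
l(J, Q) = -1 + J
P(g) = -8 + g
d(F, A) = -8 + 12*F (d(F, A) = 11*F + (-8 + F) = -8 + 12*F)
12856 - d(-169, l(14, 3)) = 12856 - (-8 + 12*(-169)) = 12856 - (-8 - 2028) = 12856 - 1*(-2036) = 12856 + 2036 = 14892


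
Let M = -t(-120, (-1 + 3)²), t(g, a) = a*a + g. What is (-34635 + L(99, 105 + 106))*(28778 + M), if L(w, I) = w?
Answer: -997468752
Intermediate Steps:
t(g, a) = g + a² (t(g, a) = a² + g = g + a²)
M = 104 (M = -(-120 + ((-1 + 3)²)²) = -(-120 + (2²)²) = -(-120 + 4²) = -(-120 + 16) = -1*(-104) = 104)
(-34635 + L(99, 105 + 106))*(28778 + M) = (-34635 + 99)*(28778 + 104) = -34536*28882 = -997468752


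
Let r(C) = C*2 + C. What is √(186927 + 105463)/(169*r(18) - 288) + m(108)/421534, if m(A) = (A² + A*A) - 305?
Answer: 23023/421534 + √292390/8838 ≈ 0.11580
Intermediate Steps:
r(C) = 3*C (r(C) = 2*C + C = 3*C)
m(A) = -305 + 2*A² (m(A) = (A² + A²) - 305 = 2*A² - 305 = -305 + 2*A²)
√(186927 + 105463)/(169*r(18) - 288) + m(108)/421534 = √(186927 + 105463)/(169*(3*18) - 288) + (-305 + 2*108²)/421534 = √292390/(169*54 - 288) + (-305 + 2*11664)*(1/421534) = √292390/(9126 - 288) + (-305 + 23328)*(1/421534) = √292390/8838 + 23023*(1/421534) = √292390*(1/8838) + 23023/421534 = √292390/8838 + 23023/421534 = 23023/421534 + √292390/8838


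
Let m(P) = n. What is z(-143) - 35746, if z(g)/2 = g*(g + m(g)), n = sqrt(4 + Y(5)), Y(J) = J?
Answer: 4294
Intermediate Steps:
n = 3 (n = sqrt(4 + 5) = sqrt(9) = 3)
m(P) = 3
z(g) = 2*g*(3 + g) (z(g) = 2*(g*(g + 3)) = 2*(g*(3 + g)) = 2*g*(3 + g))
z(-143) - 35746 = 2*(-143)*(3 - 143) - 35746 = 2*(-143)*(-140) - 35746 = 40040 - 35746 = 4294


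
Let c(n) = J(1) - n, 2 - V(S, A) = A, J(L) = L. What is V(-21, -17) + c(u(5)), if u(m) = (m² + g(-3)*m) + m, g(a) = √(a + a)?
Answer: -10 - 5*I*√6 ≈ -10.0 - 12.247*I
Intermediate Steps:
g(a) = √2*√a (g(a) = √(2*a) = √2*√a)
V(S, A) = 2 - A
u(m) = m + m² + I*m*√6 (u(m) = (m² + (√2*√(-3))*m) + m = (m² + (√2*(I*√3))*m) + m = (m² + (I*√6)*m) + m = (m² + I*m*√6) + m = m + m² + I*m*√6)
c(n) = 1 - n
V(-21, -17) + c(u(5)) = (2 - 1*(-17)) + (1 - 5*(1 + 5 + I*√6)) = (2 + 17) + (1 - 5*(6 + I*√6)) = 19 + (1 - (30 + 5*I*√6)) = 19 + (1 + (-30 - 5*I*√6)) = 19 + (-29 - 5*I*√6) = -10 - 5*I*√6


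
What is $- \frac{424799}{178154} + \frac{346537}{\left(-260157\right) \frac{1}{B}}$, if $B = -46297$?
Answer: $\frac{2858125184625863}{46348010178} \approx 61667.0$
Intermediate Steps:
$- \frac{424799}{178154} + \frac{346537}{\left(-260157\right) \frac{1}{B}} = - \frac{424799}{178154} + \frac{346537}{\left(-260157\right) \frac{1}{-46297}} = \left(-424799\right) \frac{1}{178154} + \frac{346537}{\left(-260157\right) \left(- \frac{1}{46297}\right)} = - \frac{424799}{178154} + \frac{346537}{\frac{260157}{46297}} = - \frac{424799}{178154} + 346537 \cdot \frac{46297}{260157} = - \frac{424799}{178154} + \frac{16043623489}{260157} = \frac{2858125184625863}{46348010178}$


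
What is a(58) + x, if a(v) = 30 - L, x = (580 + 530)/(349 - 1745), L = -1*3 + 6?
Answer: 18291/698 ≈ 26.205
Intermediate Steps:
L = 3 (L = -3 + 6 = 3)
x = -555/698 (x = 1110/(-1396) = 1110*(-1/1396) = -555/698 ≈ -0.79513)
a(v) = 27 (a(v) = 30 - 1*3 = 30 - 3 = 27)
a(58) + x = 27 - 555/698 = 18291/698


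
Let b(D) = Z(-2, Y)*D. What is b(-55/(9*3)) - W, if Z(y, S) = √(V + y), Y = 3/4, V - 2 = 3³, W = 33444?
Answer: -33444 - 55*√3/9 ≈ -33455.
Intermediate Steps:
V = 29 (V = 2 + 3³ = 2 + 27 = 29)
Y = ¾ (Y = 3*(¼) = ¾ ≈ 0.75000)
Z(y, S) = √(29 + y)
b(D) = 3*D*√3 (b(D) = √(29 - 2)*D = √27*D = (3*√3)*D = 3*D*√3)
b(-55/(9*3)) - W = 3*(-55/(9*3))*√3 - 1*33444 = 3*(-55/27)*√3 - 33444 = -55*√3/9 - 33444 = -33444 - 55*√3/9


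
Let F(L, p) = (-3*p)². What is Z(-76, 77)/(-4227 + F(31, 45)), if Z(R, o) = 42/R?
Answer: -7/177308 ≈ -3.9479e-5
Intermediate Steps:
F(L, p) = 9*p²
Z(-76, 77)/(-4227 + F(31, 45)) = (42/(-76))/(-4227 + 9*45²) = (42*(-1/76))/(-4227 + 9*2025) = -21/(38*(-4227 + 18225)) = -21/38/13998 = -21/38*1/13998 = -7/177308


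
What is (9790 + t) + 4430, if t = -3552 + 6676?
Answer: 17344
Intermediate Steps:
t = 3124
(9790 + t) + 4430 = (9790 + 3124) + 4430 = 12914 + 4430 = 17344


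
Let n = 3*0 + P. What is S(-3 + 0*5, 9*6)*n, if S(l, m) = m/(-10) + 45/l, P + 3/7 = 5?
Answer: -3264/35 ≈ -93.257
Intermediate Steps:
P = 32/7 (P = -3/7 + 5 = 32/7 ≈ 4.5714)
S(l, m) = 45/l - m/10 (S(l, m) = m*(-1/10) + 45/l = -m/10 + 45/l = 45/l - m/10)
n = 32/7 (n = 3*0 + 32/7 = 0 + 32/7 = 32/7 ≈ 4.5714)
S(-3 + 0*5, 9*6)*n = (45/(-3 + 0*5) - 9*6/10)*(32/7) = (45/(-3 + 0) - 1/10*54)*(32/7) = (45/(-3) - 27/5)*(32/7) = (45*(-1/3) - 27/5)*(32/7) = (-15 - 27/5)*(32/7) = -102/5*32/7 = -3264/35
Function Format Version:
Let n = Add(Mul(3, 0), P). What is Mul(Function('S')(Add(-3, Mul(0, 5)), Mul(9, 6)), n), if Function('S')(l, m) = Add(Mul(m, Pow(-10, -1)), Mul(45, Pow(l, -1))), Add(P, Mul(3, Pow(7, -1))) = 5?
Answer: Rational(-3264, 35) ≈ -93.257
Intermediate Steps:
P = Rational(32, 7) (P = Add(Rational(-3, 7), 5) = Rational(32, 7) ≈ 4.5714)
Function('S')(l, m) = Add(Mul(45, Pow(l, -1)), Mul(Rational(-1, 10), m)) (Function('S')(l, m) = Add(Mul(m, Rational(-1, 10)), Mul(45, Pow(l, -1))) = Add(Mul(Rational(-1, 10), m), Mul(45, Pow(l, -1))) = Add(Mul(45, Pow(l, -1)), Mul(Rational(-1, 10), m)))
n = Rational(32, 7) (n = Add(Mul(3, 0), Rational(32, 7)) = Add(0, Rational(32, 7)) = Rational(32, 7) ≈ 4.5714)
Mul(Function('S')(Add(-3, Mul(0, 5)), Mul(9, 6)), n) = Mul(Add(Mul(45, Pow(Add(-3, Mul(0, 5)), -1)), Mul(Rational(-1, 10), Mul(9, 6))), Rational(32, 7)) = Mul(Add(Mul(45, Pow(Add(-3, 0), -1)), Mul(Rational(-1, 10), 54)), Rational(32, 7)) = Mul(Add(Mul(45, Pow(-3, -1)), Rational(-27, 5)), Rational(32, 7)) = Mul(Add(Mul(45, Rational(-1, 3)), Rational(-27, 5)), Rational(32, 7)) = Mul(Add(-15, Rational(-27, 5)), Rational(32, 7)) = Mul(Rational(-102, 5), Rational(32, 7)) = Rational(-3264, 35)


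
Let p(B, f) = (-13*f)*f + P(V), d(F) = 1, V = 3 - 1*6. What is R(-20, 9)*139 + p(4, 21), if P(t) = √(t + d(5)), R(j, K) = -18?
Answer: -8235 + I*√2 ≈ -8235.0 + 1.4142*I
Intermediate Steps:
V = -3 (V = 3 - 6 = -3)
P(t) = √(1 + t) (P(t) = √(t + 1) = √(1 + t))
p(B, f) = -13*f² + I*√2 (p(B, f) = (-13*f)*f + √(1 - 3) = -13*f² + √(-2) = -13*f² + I*√2)
R(-20, 9)*139 + p(4, 21) = -18*139 + (-13*21² + I*√2) = -2502 + (-13*441 + I*√2) = -2502 + (-5733 + I*√2) = -8235 + I*√2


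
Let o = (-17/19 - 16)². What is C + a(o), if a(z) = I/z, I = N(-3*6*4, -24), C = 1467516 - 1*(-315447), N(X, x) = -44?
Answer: 183718274599/103041 ≈ 1.7830e+6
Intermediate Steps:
C = 1782963 (C = 1467516 + 315447 = 1782963)
I = -44
o = 103041/361 (o = (-17*1/19 - 16)² = (-17/19 - 16)² = (-321/19)² = 103041/361 ≈ 285.43)
a(z) = -44/z
C + a(o) = 1782963 - 44/103041/361 = 1782963 - 44*361/103041 = 1782963 - 15884/103041 = 183718274599/103041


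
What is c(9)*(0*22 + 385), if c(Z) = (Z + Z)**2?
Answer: 124740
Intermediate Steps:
c(Z) = 4*Z**2 (c(Z) = (2*Z)**2 = 4*Z**2)
c(9)*(0*22 + 385) = (4*9**2)*(0*22 + 385) = (4*81)*(0 + 385) = 324*385 = 124740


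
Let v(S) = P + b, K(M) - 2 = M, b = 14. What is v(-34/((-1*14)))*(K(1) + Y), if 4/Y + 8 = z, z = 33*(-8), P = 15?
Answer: 5887/68 ≈ 86.573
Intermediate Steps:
K(M) = 2 + M
z = -264
v(S) = 29 (v(S) = 15 + 14 = 29)
Y = -1/68 (Y = 4/(-8 - 264) = 4/(-272) = 4*(-1/272) = -1/68 ≈ -0.014706)
v(-34/((-1*14)))*(K(1) + Y) = 29*((2 + 1) - 1/68) = 29*(3 - 1/68) = 29*(203/68) = 5887/68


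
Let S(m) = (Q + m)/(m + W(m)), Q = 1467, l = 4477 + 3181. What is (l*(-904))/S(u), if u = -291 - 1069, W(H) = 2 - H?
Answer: -13845664/107 ≈ -1.2940e+5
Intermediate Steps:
l = 7658
u = -1360
S(m) = 1467/2 + m/2 (S(m) = (1467 + m)/(m + (2 - m)) = (1467 + m)/2 = (1467 + m)*(1/2) = 1467/2 + m/2)
(l*(-904))/S(u) = (7658*(-904))/(1467/2 + (1/2)*(-1360)) = -6922832/(1467/2 - 680) = -6922832/107/2 = -6922832*2/107 = -13845664/107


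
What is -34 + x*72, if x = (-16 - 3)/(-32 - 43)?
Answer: -394/25 ≈ -15.760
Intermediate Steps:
x = 19/75 (x = -19/(-75) = -19*(-1/75) = 19/75 ≈ 0.25333)
-34 + x*72 = -34 + (19/75)*72 = -34 + 456/25 = -394/25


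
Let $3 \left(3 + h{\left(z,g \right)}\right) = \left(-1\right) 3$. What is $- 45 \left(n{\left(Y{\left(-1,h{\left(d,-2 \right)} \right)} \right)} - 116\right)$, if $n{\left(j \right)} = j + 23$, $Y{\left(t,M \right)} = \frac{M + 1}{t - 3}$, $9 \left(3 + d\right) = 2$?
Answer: $\frac{16605}{4} \approx 4151.3$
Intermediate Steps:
$d = - \frac{25}{9}$ ($d = -3 + \frac{1}{9} \cdot 2 = -3 + \frac{2}{9} = - \frac{25}{9} \approx -2.7778$)
$h{\left(z,g \right)} = -4$ ($h{\left(z,g \right)} = -3 + \frac{\left(-1\right) 3}{3} = -3 + \frac{1}{3} \left(-3\right) = -3 - 1 = -4$)
$Y{\left(t,M \right)} = \frac{1 + M}{-3 + t}$
$n{\left(j \right)} = 23 + j$
$- 45 \left(n{\left(Y{\left(-1,h{\left(d,-2 \right)} \right)} \right)} - 116\right) = - 45 \left(\left(23 + \frac{1 - 4}{-3 - 1}\right) - 116\right) = - 45 \left(\left(23 + \frac{1}{-4} \left(-3\right)\right) - 116\right) = - 45 \left(\left(23 - - \frac{3}{4}\right) - 116\right) = - 45 \left(\left(23 + \frac{3}{4}\right) - 116\right) = - 45 \left(\frac{95}{4} - 116\right) = \left(-45\right) \left(- \frac{369}{4}\right) = \frac{16605}{4}$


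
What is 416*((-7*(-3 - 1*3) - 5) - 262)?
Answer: -93600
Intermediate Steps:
416*((-7*(-3 - 1*3) - 5) - 262) = 416*((-7*(-3 - 3) - 5) - 262) = 416*((-7*(-6) - 5) - 262) = 416*((42 - 5) - 262) = 416*(37 - 262) = 416*(-225) = -93600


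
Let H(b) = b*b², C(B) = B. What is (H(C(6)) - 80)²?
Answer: 18496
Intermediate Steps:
H(b) = b³
(H(C(6)) - 80)² = (6³ - 80)² = (216 - 80)² = 136² = 18496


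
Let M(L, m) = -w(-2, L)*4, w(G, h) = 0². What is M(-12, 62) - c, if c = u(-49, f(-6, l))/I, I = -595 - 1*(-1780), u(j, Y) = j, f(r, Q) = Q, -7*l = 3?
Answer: 49/1185 ≈ 0.041350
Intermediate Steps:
l = -3/7 (l = -⅐*3 = -3/7 ≈ -0.42857)
w(G, h) = 0
I = 1185 (I = -595 + 1780 = 1185)
c = -49/1185 ≈ -0.041350
M(L, m) = 0 (M(L, m) = -1*0*4 = 0*4 = 0)
M(-12, 62) - c = 0 - 1*(-49/1185) = 0 + 49/1185 = 49/1185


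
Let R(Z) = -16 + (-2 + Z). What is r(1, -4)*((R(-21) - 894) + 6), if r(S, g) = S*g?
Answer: 3708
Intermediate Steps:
R(Z) = -18 + Z
r(1, -4)*((R(-21) - 894) + 6) = (1*(-4))*(((-18 - 21) - 894) + 6) = -4*((-39 - 894) + 6) = -4*(-933 + 6) = -4*(-927) = 3708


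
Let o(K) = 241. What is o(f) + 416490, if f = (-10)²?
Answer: 416731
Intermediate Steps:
f = 100
o(f) + 416490 = 241 + 416490 = 416731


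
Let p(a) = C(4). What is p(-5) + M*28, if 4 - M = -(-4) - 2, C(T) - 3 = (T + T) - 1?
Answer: 66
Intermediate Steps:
C(T) = 2 + 2*T (C(T) = 3 + ((T + T) - 1) = 3 + (2*T - 1) = 3 + (-1 + 2*T) = 2 + 2*T)
M = 2 (M = 4 - (-(-4) - 2) = 4 - (-1*(-4) - 2) = 4 - (4 - 2) = 4 - 1*2 = 4 - 2 = 2)
p(a) = 10 (p(a) = 2 + 2*4 = 2 + 8 = 10)
p(-5) + M*28 = 10 + 2*28 = 10 + 56 = 66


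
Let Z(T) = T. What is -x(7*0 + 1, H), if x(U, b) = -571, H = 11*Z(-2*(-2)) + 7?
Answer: 571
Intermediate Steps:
H = 51 (H = 11*(-2*(-2)) + 7 = 11*4 + 7 = 44 + 7 = 51)
-x(7*0 + 1, H) = -1*(-571) = 571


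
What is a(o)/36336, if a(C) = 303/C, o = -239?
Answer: -101/2894768 ≈ -3.4891e-5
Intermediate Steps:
a(o)/36336 = (303/(-239))/36336 = (303*(-1/239))*(1/36336) = -303/239*1/36336 = -101/2894768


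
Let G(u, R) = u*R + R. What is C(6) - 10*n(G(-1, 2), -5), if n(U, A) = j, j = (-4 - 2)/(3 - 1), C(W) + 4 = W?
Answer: 32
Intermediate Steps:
C(W) = -4 + W
G(u, R) = R + R*u (G(u, R) = R*u + R = R + R*u)
j = -3 (j = -6/2 = -6*½ = -3)
n(U, A) = -3
C(6) - 10*n(G(-1, 2), -5) = (-4 + 6) - 10*(-3) = 2 + 30 = 32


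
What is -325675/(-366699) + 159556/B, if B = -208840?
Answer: 2376235339/19145354790 ≈ 0.12412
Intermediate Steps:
-325675/(-366699) + 159556/B = -325675/(-366699) + 159556/(-208840) = -325675*(-1/366699) + 159556*(-1/208840) = 325675/366699 - 39889/52210 = 2376235339/19145354790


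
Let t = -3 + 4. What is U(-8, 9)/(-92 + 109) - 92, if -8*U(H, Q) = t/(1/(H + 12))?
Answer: -3129/34 ≈ -92.029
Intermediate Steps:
t = 1
U(H, Q) = -3/2 - H/8 (U(H, Q) = -1/(8*(1/(H + 12))) = -1/(8*(1/(12 + H))) = -(12 + H)/8 = -3/2 - H/8)
U(-8, 9)/(-92 + 109) - 92 = (-3/2 - 1/8*(-8))/(-92 + 109) - 92 = (-3/2 + 1)/17 - 92 = -1/2*1/17 - 92 = -1/34 - 92 = -3129/34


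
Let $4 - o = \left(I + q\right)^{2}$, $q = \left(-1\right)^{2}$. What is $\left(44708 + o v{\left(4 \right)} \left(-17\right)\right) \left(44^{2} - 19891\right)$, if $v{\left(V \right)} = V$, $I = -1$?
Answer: $-797848380$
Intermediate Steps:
$q = 1$
$o = 4$ ($o = 4 - \left(-1 + 1\right)^{2} = 4 - 0^{2} = 4 - 0 = 4 + 0 = 4$)
$\left(44708 + o v{\left(4 \right)} \left(-17\right)\right) \left(44^{2} - 19891\right) = \left(44708 + 4 \cdot 4 \left(-17\right)\right) \left(44^{2} - 19891\right) = \left(44708 + 16 \left(-17\right)\right) \left(1936 - 19891\right) = \left(44708 - 272\right) \left(-17955\right) = 44436 \left(-17955\right) = -797848380$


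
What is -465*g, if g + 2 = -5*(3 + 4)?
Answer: 17205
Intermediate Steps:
g = -37 (g = -2 - 5*(3 + 4) = -2 - 5*7 = -2 - 35 = -37)
-465*g = -465*(-37) = 17205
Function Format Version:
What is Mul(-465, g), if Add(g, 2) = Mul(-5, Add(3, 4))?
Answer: 17205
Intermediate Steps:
g = -37 (g = Add(-2, Mul(-5, Add(3, 4))) = Add(-2, Mul(-5, 7)) = Add(-2, -35) = -37)
Mul(-465, g) = Mul(-465, -37) = 17205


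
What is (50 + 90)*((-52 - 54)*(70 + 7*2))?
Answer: -1246560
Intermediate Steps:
(50 + 90)*((-52 - 54)*(70 + 7*2)) = 140*(-106*(70 + 14)) = 140*(-106*84) = 140*(-8904) = -1246560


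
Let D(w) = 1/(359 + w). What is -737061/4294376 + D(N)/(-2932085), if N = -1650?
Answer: -2790013019026459/16255594811062360 ≈ -0.17163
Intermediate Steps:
-737061/4294376 + D(N)/(-2932085) = -737061/4294376 + 1/((359 - 1650)*(-2932085)) = -737061*1/4294376 - 1/2932085/(-1291) = -737061/4294376 - 1/1291*(-1/2932085) = -737061/4294376 + 1/3785321735 = -2790013019026459/16255594811062360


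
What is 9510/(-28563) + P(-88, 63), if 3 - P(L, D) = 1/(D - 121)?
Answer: 1482315/552218 ≈ 2.6843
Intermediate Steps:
P(L, D) = 3 - 1/(-121 + D) (P(L, D) = 3 - 1/(D - 121) = 3 - 1/(-121 + D))
9510/(-28563) + P(-88, 63) = 9510/(-28563) + (-364 + 3*63)/(-121 + 63) = 9510*(-1/28563) + (-364 + 189)/(-58) = -3170/9521 - 1/58*(-175) = -3170/9521 + 175/58 = 1482315/552218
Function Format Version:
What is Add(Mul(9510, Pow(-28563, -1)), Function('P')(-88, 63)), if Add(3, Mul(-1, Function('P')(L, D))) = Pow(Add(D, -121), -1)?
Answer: Rational(1482315, 552218) ≈ 2.6843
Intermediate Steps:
Function('P')(L, D) = Add(3, Mul(-1, Pow(Add(-121, D), -1))) (Function('P')(L, D) = Add(3, Mul(-1, Pow(Add(D, -121), -1))) = Add(3, Mul(-1, Pow(Add(-121, D), -1))))
Add(Mul(9510, Pow(-28563, -1)), Function('P')(-88, 63)) = Add(Mul(9510, Pow(-28563, -1)), Mul(Pow(Add(-121, 63), -1), Add(-364, Mul(3, 63)))) = Add(Mul(9510, Rational(-1, 28563)), Mul(Pow(-58, -1), Add(-364, 189))) = Add(Rational(-3170, 9521), Mul(Rational(-1, 58), -175)) = Add(Rational(-3170, 9521), Rational(175, 58)) = Rational(1482315, 552218)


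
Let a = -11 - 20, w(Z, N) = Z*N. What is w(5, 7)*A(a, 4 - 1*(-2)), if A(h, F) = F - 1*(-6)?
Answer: 420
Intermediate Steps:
w(Z, N) = N*Z
a = -31
A(h, F) = 6 + F (A(h, F) = F + 6 = 6 + F)
w(5, 7)*A(a, 4 - 1*(-2)) = (7*5)*(6 + (4 - 1*(-2))) = 35*(6 + (4 + 2)) = 35*(6 + 6) = 35*12 = 420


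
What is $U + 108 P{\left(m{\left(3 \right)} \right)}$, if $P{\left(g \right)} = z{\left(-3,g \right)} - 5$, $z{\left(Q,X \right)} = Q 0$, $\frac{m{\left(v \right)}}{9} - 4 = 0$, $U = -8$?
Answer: $-548$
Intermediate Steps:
$m{\left(v \right)} = 36$ ($m{\left(v \right)} = 36 + 9 \cdot 0 = 36 + 0 = 36$)
$z{\left(Q,X \right)} = 0$
$P{\left(g \right)} = -5$ ($P{\left(g \right)} = 0 - 5 = -5$)
$U + 108 P{\left(m{\left(3 \right)} \right)} = -8 + 108 \left(-5\right) = -8 - 540 = -548$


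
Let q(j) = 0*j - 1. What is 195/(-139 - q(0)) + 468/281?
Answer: 3263/12926 ≈ 0.25244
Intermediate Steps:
q(j) = -1 (q(j) = 0 - 1 = -1)
195/(-139 - q(0)) + 468/281 = 195/(-139 - 1*(-1)) + 468/281 = 195/(-139 + 1) + 468*(1/281) = 195/(-138) + 468/281 = 195*(-1/138) + 468/281 = -65/46 + 468/281 = 3263/12926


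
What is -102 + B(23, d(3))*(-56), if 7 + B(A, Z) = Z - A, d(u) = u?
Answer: 1410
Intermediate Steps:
B(A, Z) = -7 + Z - A (B(A, Z) = -7 + (Z - A) = -7 + Z - A)
-102 + B(23, d(3))*(-56) = -102 + (-7 + 3 - 1*23)*(-56) = -102 + (-7 + 3 - 23)*(-56) = -102 - 27*(-56) = -102 + 1512 = 1410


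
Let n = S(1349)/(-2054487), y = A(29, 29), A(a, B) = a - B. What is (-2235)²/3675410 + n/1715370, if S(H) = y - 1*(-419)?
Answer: 880209937189561048/647644982063648895 ≈ 1.3591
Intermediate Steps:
y = 0 (y = 29 - 1*29 = 29 - 29 = 0)
S(H) = 419 (S(H) = 0 - 1*(-419) = 0 + 419 = 419)
n = -419/2054487 (n = 419/(-2054487) = 419*(-1/2054487) = -419/2054487 ≈ -0.00020394)
(-2235)²/3675410 + n/1715370 = (-2235)²/3675410 - 419/2054487/1715370 = 4995225*(1/3675410) - 419/2054487*1/1715370 = 999045/735082 - 419/3524205365190 = 880209937189561048/647644982063648895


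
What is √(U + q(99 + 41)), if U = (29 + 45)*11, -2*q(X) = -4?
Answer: 4*√51 ≈ 28.566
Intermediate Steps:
q(X) = 2 (q(X) = -½*(-4) = 2)
U = 814 (U = 74*11 = 814)
√(U + q(99 + 41)) = √(814 + 2) = √816 = 4*√51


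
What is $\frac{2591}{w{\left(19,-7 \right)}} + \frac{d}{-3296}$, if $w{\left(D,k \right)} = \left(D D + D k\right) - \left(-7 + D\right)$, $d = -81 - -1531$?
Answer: $\frac{514171}{44496} \approx 11.555$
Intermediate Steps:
$d = 1450$ ($d = -81 + 1531 = 1450$)
$w{\left(D,k \right)} = 7 + D^{2} - D + D k$ ($w{\left(D,k \right)} = \left(D^{2} + D k\right) - \left(-7 + D\right) = 7 + D^{2} - D + D k$)
$\frac{2591}{w{\left(19,-7 \right)}} + \frac{d}{-3296} = \frac{2591}{7 + 19^{2} - 19 + 19 \left(-7\right)} + \frac{1450}{-3296} = \frac{2591}{7 + 361 - 19 - 133} + 1450 \left(- \frac{1}{3296}\right) = \frac{2591}{216} - \frac{725}{1648} = \frac{514171}{44496}$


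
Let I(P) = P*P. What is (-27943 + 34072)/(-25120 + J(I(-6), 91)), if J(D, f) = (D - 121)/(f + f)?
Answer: -371826/1523975 ≈ -0.24398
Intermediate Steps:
I(P) = P²
J(D, f) = (-121 + D)/(2*f) (J(D, f) = (-121 + D)/((2*f)) = (-121 + D)*(1/(2*f)) = (-121 + D)/(2*f))
(-27943 + 34072)/(-25120 + J(I(-6), 91)) = (-27943 + 34072)/(-25120 + (½)*(-121 + (-6)²)/91) = 6129/(-25120 + (½)*(1/91)*(-121 + 36)) = 6129/(-25120 + (½)*(1/91)*(-85)) = 6129/(-25120 - 85/182) = 6129/(-4571925/182) = 6129*(-182/4571925) = -371826/1523975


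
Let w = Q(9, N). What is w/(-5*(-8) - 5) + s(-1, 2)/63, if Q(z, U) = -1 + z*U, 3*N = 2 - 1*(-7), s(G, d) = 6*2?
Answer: 14/15 ≈ 0.93333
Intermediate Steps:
s(G, d) = 12
N = 3 (N = (2 - 1*(-7))/3 = (2 + 7)/3 = (⅓)*9 = 3)
Q(z, U) = -1 + U*z
w = 26 (w = -1 + 3*9 = -1 + 27 = 26)
w/(-5*(-8) - 5) + s(-1, 2)/63 = 26/(-5*(-8) - 5) + 12/63 = 26/(40 - 5) + 12*(1/63) = 26/35 + 4/21 = 14/15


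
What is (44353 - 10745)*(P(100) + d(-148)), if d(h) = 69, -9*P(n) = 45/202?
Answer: 234130132/101 ≈ 2.3181e+6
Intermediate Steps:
P(n) = -5/202
(44353 - 10745)*(P(100) + d(-148)) = (44353 - 10745)*(-5/202 + 69) = 33608*(13933/202) = 234130132/101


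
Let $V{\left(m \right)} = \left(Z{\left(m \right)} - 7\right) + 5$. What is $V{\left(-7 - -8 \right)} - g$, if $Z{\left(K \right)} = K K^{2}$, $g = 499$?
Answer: $-500$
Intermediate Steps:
$Z{\left(K \right)} = K^{3}$
$V{\left(m \right)} = -2 + m^{3}$ ($V{\left(m \right)} = \left(m^{3} - 7\right) + 5 = \left(-7 + m^{3}\right) + 5 = -2 + m^{3}$)
$V{\left(-7 - -8 \right)} - g = \left(-2 + \left(-7 - -8\right)^{3}\right) - 499 = \left(-2 + \left(-7 + 8\right)^{3}\right) - 499 = \left(-2 + 1^{3}\right) - 499 = \left(-2 + 1\right) - 499 = -1 - 499 = -500$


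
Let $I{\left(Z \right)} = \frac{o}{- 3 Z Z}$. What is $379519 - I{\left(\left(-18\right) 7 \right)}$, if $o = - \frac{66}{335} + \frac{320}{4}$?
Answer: $\frac{3027684944477}{7977690} \approx 3.7952 \cdot 10^{5}$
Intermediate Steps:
$o = \frac{26734}{335}$ ($o = \left(-66\right) \frac{1}{335} + 320 \cdot \frac{1}{4} = - \frac{66}{335} + 80 = \frac{26734}{335} \approx 79.803$)
$I{\left(Z \right)} = - \frac{26734}{1005 Z^{2}}$ ($I{\left(Z \right)} = \frac{26734}{335 - 3 Z Z} = \frac{26734}{335 \left(- 3 Z^{2}\right)} = \frac{26734 \left(- \frac{1}{3 Z^{2}}\right)}{335} = - \frac{26734}{1005 Z^{2}}$)
$379519 - I{\left(\left(-18\right) 7 \right)} = 379519 - - \frac{26734}{1005 \cdot 15876} = 379519 - \left(- \frac{26734}{1005}\right) \frac{1}{15876} = 379519 - - \frac{13367}{7977690} = 379519 + \frac{13367}{7977690} = \frac{3027684944477}{7977690}$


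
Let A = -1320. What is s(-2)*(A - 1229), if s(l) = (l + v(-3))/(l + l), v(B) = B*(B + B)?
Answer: 10196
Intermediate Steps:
v(B) = 2*B² (v(B) = B*(2*B) = 2*B²)
s(l) = (18 + l)/(2*l) (s(l) = (l + 2*(-3)²)/(l + l) = (l + 2*9)/((2*l)) = (l + 18)*(1/(2*l)) = (18 + l)*(1/(2*l)) = (18 + l)/(2*l))
s(-2)*(A - 1229) = ((½)*(18 - 2)/(-2))*(-1320 - 1229) = ((½)*(-½)*16)*(-2549) = -4*(-2549) = 10196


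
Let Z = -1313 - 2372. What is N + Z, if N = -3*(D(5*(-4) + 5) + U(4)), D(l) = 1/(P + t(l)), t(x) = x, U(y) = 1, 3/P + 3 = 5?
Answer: -33190/9 ≈ -3687.8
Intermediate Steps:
P = 3/2 (P = 3/(-3 + 5) = 3/2 ≈ 1.5000)
D(l) = 1/(3/2 + l)
N = -25/9 (N = -3*(2/(3 + 2*(5*(-4) + 5)) + 1) = -3*(2/(3 + 2*(-20 + 5)) + 1) = -3*(2/(3 + 2*(-15)) + 1) = -3*(2/(3 - 30) + 1) = -3*(2/(-27) + 1) = -3*(2*(-1/27) + 1) = -3*(-2/27 + 1) = -3*25/27 = -25/9 ≈ -2.7778)
Z = -3685
N + Z = -25/9 - 3685 = -33190/9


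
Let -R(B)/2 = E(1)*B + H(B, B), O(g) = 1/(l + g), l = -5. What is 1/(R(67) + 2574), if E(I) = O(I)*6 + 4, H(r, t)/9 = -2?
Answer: 1/2275 ≈ 0.00043956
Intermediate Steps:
O(g) = 1/(-5 + g)
H(r, t) = -18 (H(r, t) = 9*(-2) = -18)
E(I) = 4 + 6/(-5 + I) (E(I) = 6/(-5 + I) + 4 = 4 + 6/(-5 + I))
R(B) = 36 - 5*B (R(B) = -2*((2*(-7 + 2*1)/(-5 + 1))*B - 18) = -2*((2*(-7 + 2)/(-4))*B - 18) = -2*((2*(-¼)*(-5))*B - 18) = -2*(5*B/2 - 18) = -2*(-18 + 5*B/2) = 36 - 5*B)
1/(R(67) + 2574) = 1/((36 - 5*67) + 2574) = 1/((36 - 335) + 2574) = 1/(-299 + 2574) = 1/2275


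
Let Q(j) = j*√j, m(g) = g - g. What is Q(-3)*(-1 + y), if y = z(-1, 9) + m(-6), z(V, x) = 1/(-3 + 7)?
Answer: 9*I*√3/4 ≈ 3.8971*I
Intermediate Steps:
z(V, x) = ¼ (z(V, x) = 1/4 = ¼)
m(g) = 0
Q(j) = j^(3/2)
y = ¼ (y = ¼ + 0 = ¼ ≈ 0.25000)
Q(-3)*(-1 + y) = (-3)^(3/2)*(-1 + ¼) = -3*I*√3*(-¾) = 9*I*√3/4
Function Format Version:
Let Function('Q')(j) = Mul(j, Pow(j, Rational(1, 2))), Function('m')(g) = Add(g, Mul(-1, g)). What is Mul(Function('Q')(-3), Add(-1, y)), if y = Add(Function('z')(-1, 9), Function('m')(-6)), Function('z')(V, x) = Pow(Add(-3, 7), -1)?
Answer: Mul(Rational(9, 4), I, Pow(3, Rational(1, 2))) ≈ Mul(3.8971, I)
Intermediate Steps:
Function('z')(V, x) = Rational(1, 4) (Function('z')(V, x) = Pow(4, -1) = Rational(1, 4))
Function('m')(g) = 0
Function('Q')(j) = Pow(j, Rational(3, 2))
y = Rational(1, 4) (y = Add(Rational(1, 4), 0) = Rational(1, 4) ≈ 0.25000)
Mul(Function('Q')(-3), Add(-1, y)) = Mul(Pow(-3, Rational(3, 2)), Add(-1, Rational(1, 4))) = Mul(Mul(-3, I, Pow(3, Rational(1, 2))), Rational(-3, 4)) = Mul(Rational(9, 4), I, Pow(3, Rational(1, 2)))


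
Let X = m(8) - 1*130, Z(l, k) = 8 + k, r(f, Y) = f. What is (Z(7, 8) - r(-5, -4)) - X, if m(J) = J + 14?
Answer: 129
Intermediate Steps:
m(J) = 14 + J
X = -108 (X = (14 + 8) - 1*130 = 22 - 130 = -108)
(Z(7, 8) - r(-5, -4)) - X = ((8 + 8) - 1*(-5)) - 1*(-108) = (16 + 5) + 108 = 21 + 108 = 129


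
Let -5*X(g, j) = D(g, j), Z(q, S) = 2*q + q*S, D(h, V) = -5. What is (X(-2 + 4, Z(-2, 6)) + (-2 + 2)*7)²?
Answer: 1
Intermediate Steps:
Z(q, S) = 2*q + S*q
X(g, j) = 1 (X(g, j) = -⅕*(-5) = 1)
(X(-2 + 4, Z(-2, 6)) + (-2 + 2)*7)² = (1 + (-2 + 2)*7)² = (1 + 0*7)² = (1 + 0)² = 1² = 1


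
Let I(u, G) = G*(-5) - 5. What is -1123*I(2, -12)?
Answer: -61765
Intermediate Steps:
I(u, G) = -5 - 5*G (I(u, G) = -5*G - 5 = -5 - 5*G)
-1123*I(2, -12) = -1123*(-5 - 5*(-12)) = -1123*(-5 + 60) = -1123*55 = -61765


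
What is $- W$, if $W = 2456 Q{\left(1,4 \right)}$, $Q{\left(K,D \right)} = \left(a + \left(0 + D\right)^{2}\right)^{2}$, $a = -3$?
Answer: $-415064$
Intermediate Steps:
$Q{\left(K,D \right)} = \left(-3 + D^{2}\right)^{2}$ ($Q{\left(K,D \right)} = \left(-3 + \left(0 + D\right)^{2}\right)^{2} = \left(-3 + D^{2}\right)^{2}$)
$W = 415064$ ($W = 2456 \left(-3 + 4^{2}\right)^{2} = 2456 \left(-3 + 16\right)^{2} = 2456 \cdot 13^{2} = 2456 \cdot 169 = 415064$)
$- W = \left(-1\right) 415064 = -415064$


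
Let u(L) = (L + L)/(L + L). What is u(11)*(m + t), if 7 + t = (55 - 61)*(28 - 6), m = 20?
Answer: -119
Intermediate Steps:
u(L) = 1 (u(L) = (2*L)/((2*L)) = (2*L)*(1/(2*L)) = 1)
t = -139 (t = -7 + (55 - 61)*(28 - 6) = -7 - 6*22 = -7 - 132 = -139)
u(11)*(m + t) = 1*(20 - 139) = 1*(-119) = -119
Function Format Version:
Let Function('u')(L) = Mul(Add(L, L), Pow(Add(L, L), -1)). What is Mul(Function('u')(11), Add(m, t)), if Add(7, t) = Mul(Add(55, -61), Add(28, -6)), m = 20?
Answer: -119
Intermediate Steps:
Function('u')(L) = 1 (Function('u')(L) = Mul(Mul(2, L), Pow(Mul(2, L), -1)) = Mul(Mul(2, L), Mul(Rational(1, 2), Pow(L, -1))) = 1)
t = -139 (t = Add(-7, Mul(Add(55, -61), Add(28, -6))) = Add(-7, Mul(-6, 22)) = Add(-7, -132) = -139)
Mul(Function('u')(11), Add(m, t)) = Mul(1, Add(20, -139)) = Mul(1, -119) = -119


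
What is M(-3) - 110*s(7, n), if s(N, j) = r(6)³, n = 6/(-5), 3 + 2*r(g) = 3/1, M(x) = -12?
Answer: -12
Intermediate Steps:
r(g) = 0 (r(g) = -3/2 + (3/1)/2 = -3/2 + (3*1)/2 = -3/2 + (½)*3 = -3/2 + 3/2 = 0)
n = -6/5 (n = 6*(-⅕) = -6/5 ≈ -1.2000)
s(N, j) = 0 (s(N, j) = 0³ = 0)
M(-3) - 110*s(7, n) = -12 - 110*0 = -12 + 0 = -12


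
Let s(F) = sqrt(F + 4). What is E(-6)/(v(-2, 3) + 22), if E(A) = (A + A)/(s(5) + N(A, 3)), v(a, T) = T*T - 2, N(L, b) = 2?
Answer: -12/145 ≈ -0.082759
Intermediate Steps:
s(F) = sqrt(4 + F)
v(a, T) = -2 + T**2 (v(a, T) = T**2 - 2 = -2 + T**2)
E(A) = 2*A/5 (E(A) = (A + A)/(sqrt(4 + 5) + 2) = (2*A)/(sqrt(9) + 2) = (2*A)/(3 + 2) = (2*A)/5 = (2*A)*(1/5) = 2*A/5)
E(-6)/(v(-2, 3) + 22) = ((2/5)*(-6))/((-2 + 3**2) + 22) = -12/(5*((-2 + 9) + 22)) = -12/(5*(7 + 22)) = -12/5/29 = -12/5*1/29 = -12/145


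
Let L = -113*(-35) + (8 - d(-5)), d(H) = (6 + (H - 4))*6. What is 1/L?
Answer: 1/3981 ≈ 0.00025119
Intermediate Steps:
d(H) = 12 + 6*H (d(H) = (6 + (-4 + H))*6 = (2 + H)*6 = 12 + 6*H)
L = 3981 (L = -113*(-35) + (8 - (12 + 6*(-5))) = 3955 + (8 - (12 - 30)) = 3955 + (8 - 1*(-18)) = 3955 + (8 + 18) = 3955 + 26 = 3981)
1/L = 1/3981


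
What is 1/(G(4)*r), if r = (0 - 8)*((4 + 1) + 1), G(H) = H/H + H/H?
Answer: -1/96 ≈ -0.010417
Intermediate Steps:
G(H) = 2 (G(H) = 1 + 1 = 2)
r = -48 (r = -8*(5 + 1) = -8*6 = -48)
1/(G(4)*r) = 1/(2*(-48)) = 1/(-96) = -1/96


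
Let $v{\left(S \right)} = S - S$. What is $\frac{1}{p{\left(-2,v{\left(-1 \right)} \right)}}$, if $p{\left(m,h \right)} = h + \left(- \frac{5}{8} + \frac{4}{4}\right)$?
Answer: $\frac{8}{3} \approx 2.6667$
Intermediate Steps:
$v{\left(S \right)} = 0$
$p{\left(m,h \right)} = \frac{3}{8} + h$ ($p{\left(m,h \right)} = h + \left(\left(-5\right) \frac{1}{8} + 4 \cdot \frac{1}{4}\right) = h + \left(- \frac{5}{8} + 1\right) = h + \frac{3}{8} = \frac{3}{8} + h$)
$\frac{1}{p{\left(-2,v{\left(-1 \right)} \right)}} = \frac{1}{\frac{3}{8} + 0} = \frac{1}{\frac{3}{8}} = \frac{8}{3}$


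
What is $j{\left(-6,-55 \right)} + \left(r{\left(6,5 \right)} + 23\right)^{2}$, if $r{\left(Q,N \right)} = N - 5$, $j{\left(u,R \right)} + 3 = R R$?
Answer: $3551$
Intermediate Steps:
$j{\left(u,R \right)} = -3 + R^{2}$ ($j{\left(u,R \right)} = -3 + R R = -3 + R^{2}$)
$r{\left(Q,N \right)} = -5 + N$ ($r{\left(Q,N \right)} = N - 5 = -5 + N$)
$j{\left(-6,-55 \right)} + \left(r{\left(6,5 \right)} + 23\right)^{2} = \left(-3 + \left(-55\right)^{2}\right) + \left(\left(-5 + 5\right) + 23\right)^{2} = \left(-3 + 3025\right) + \left(0 + 23\right)^{2} = 3022 + 23^{2} = 3022 + 529 = 3551$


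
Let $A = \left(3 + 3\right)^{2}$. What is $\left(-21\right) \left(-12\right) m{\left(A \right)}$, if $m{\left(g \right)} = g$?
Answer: $9072$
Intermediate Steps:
$A = 36$ ($A = 6^{2} = 36$)
$\left(-21\right) \left(-12\right) m{\left(A \right)} = \left(-21\right) \left(-12\right) 36 = 252 \cdot 36 = 9072$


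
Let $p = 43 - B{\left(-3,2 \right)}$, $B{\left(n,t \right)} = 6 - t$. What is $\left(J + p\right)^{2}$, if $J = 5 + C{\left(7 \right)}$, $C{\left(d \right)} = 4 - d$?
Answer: $1681$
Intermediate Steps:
$J = 2$ ($J = 5 + \left(4 - 7\right) = 5 - 3 = 2$)
$p = 39$ ($p = 43 - \left(6 - 2\right) = 43 - 4 = 39$)
$\left(J + p\right)^{2} = \left(2 + 39\right)^{2} = 41^{2} = 1681$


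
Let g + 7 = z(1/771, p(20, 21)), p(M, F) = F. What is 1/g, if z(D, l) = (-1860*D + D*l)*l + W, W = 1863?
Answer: 257/464119 ≈ 0.00055374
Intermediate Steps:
z(D, l) = 1863 + l*(-1860*D + D*l) (z(D, l) = (-1860*D + D*l)*l + 1863 = l*(-1860*D + D*l) + 1863 = 1863 + l*(-1860*D + D*l))
g = 464119/257 (g = -7 + (1863 + 21**2/771 - 1860*21/771) = -7 + (1863 + (1/771)*441 - 1860*1/771*21) = -7 + (1863 + 147/257 - 13020/257) = -7 + 465918/257 = 464119/257 ≈ 1805.9)
1/g = 1/(464119/257) = 257/464119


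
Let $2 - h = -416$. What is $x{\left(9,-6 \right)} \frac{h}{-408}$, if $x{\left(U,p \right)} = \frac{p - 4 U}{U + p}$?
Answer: $\frac{1463}{102} \approx 14.343$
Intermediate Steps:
$h = 418$ ($h = 2 - -416 = 2 + 416 = 418$)
$x{\left(U,p \right)} = \frac{p - 4 U}{U + p}$
$x{\left(9,-6 \right)} \frac{h}{-408} = \frac{-6 - 36}{9 - 6} \frac{418}{-408} = \frac{-6 - 36}{3} \cdot 418 \left(- \frac{1}{408}\right) = \frac{1}{3} \left(-42\right) \left(- \frac{209}{204}\right) = \left(-14\right) \left(- \frac{209}{204}\right) = \frac{1463}{102}$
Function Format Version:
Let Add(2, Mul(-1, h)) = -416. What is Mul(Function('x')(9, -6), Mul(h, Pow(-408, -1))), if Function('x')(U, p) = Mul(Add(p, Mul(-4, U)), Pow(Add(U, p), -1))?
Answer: Rational(1463, 102) ≈ 14.343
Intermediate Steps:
h = 418 (h = Add(2, Mul(-1, -416)) = Add(2, 416) = 418)
Function('x')(U, p) = Mul(Pow(Add(U, p), -1), Add(p, Mul(-4, U)))
Mul(Function('x')(9, -6), Mul(h, Pow(-408, -1))) = Mul(Mul(Pow(Add(9, -6), -1), Add(-6, Mul(-4, 9))), Mul(418, Pow(-408, -1))) = Mul(Mul(Pow(3, -1), Add(-6, -36)), Mul(418, Rational(-1, 408))) = Mul(Mul(Rational(1, 3), -42), Rational(-209, 204)) = Mul(-14, Rational(-209, 204)) = Rational(1463, 102)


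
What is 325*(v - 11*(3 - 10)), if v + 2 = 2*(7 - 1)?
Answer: 28275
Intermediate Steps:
v = 10 (v = -2 + 2*(7 - 1) = -2 + 2*6 = -2 + 12 = 10)
325*(v - 11*(3 - 10)) = 325*(10 - 11*(3 - 10)) = 325*(10 - 11*(-7)) = 325*(10 + 77) = 325*87 = 28275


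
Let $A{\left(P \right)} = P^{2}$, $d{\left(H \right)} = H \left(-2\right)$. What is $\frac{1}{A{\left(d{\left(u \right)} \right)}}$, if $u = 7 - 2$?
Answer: $\frac{1}{100} \approx 0.01$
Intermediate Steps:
$u = 5$
$d{\left(H \right)} = - 2 H$
$\frac{1}{A{\left(d{\left(u \right)} \right)}} = \frac{1}{\left(\left(-2\right) 5\right)^{2}} = \frac{1}{\left(-10\right)^{2}} = \frac{1}{100}$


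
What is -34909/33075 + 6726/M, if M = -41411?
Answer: -238297007/195666975 ≈ -1.2179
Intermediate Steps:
-34909/33075 + 6726/M = -34909/33075 + 6726/(-41411) = -34909*1/33075 + 6726*(-1/41411) = -4987/4725 - 6726/41411 = -238297007/195666975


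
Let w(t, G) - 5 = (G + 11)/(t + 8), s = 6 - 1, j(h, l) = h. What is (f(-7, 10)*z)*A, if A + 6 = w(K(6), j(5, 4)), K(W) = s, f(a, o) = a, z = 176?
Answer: -3696/13 ≈ -284.31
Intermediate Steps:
s = 5
K(W) = 5
w(t, G) = 5 + (11 + G)/(8 + t) (w(t, G) = 5 + (G + 11)/(t + 8) = 5 + (11 + G)/(8 + t))
A = 3/13 (A = -6 + (51 + 5 + 5*5)/(8 + 5) = -6 + (51 + 5 + 25)/13 = -6 + (1/13)*81 = -6 + 81/13 = 3/13 ≈ 0.23077)
(f(-7, 10)*z)*A = -7*176*(3/13) = -1232*3/13 = -3696/13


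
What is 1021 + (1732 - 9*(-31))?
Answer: 3032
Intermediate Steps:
1021 + (1732 - 9*(-31)) = 1021 + (1732 + 279) = 1021 + 2011 = 3032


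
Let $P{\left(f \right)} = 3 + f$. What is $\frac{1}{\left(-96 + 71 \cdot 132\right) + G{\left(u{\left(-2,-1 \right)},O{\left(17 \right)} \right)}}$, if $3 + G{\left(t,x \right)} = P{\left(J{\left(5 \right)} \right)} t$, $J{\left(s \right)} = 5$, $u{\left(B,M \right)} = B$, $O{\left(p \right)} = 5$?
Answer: $\frac{1}{9257} \approx 0.00010803$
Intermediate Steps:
$G{\left(t,x \right)} = -3 + 8 t$ ($G{\left(t,x \right)} = -3 + \left(3 + 5\right) t = -3 + 8 t$)
$\frac{1}{\left(-96 + 71 \cdot 132\right) + G{\left(u{\left(-2,-1 \right)},O{\left(17 \right)} \right)}} = \frac{1}{\left(-96 + 71 \cdot 132\right) + \left(-3 + 8 \left(-2\right)\right)} = \frac{1}{\left(-96 + 9372\right) - 19} = \frac{1}{9276 - 19} = \frac{1}{9257}$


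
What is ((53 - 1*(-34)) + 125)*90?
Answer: 19080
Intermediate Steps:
((53 - 1*(-34)) + 125)*90 = ((53 + 34) + 125)*90 = (87 + 125)*90 = 212*90 = 19080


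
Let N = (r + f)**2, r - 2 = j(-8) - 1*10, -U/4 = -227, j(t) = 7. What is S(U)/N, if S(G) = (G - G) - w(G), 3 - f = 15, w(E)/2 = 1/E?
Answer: -1/76726 ≈ -1.3033e-5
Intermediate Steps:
w(E) = 2/E
f = -12 (f = 3 - 1*15 = 3 - 15 = -12)
U = 908 (U = -4*(-227) = 908)
S(G) = -2/G (S(G) = (G - G) - 2/G = 0 - 2/G = -2/G)
r = -1 (r = 2 + (7 - 1*10) = 2 + (7 - 10) = 2 - 3 = -1)
N = 169 (N = (-1 - 12)**2 = (-13)**2 = 169)
S(U)/N = -2/908/169 = -2*1/908*(1/169) = -1/454*1/169 = -1/76726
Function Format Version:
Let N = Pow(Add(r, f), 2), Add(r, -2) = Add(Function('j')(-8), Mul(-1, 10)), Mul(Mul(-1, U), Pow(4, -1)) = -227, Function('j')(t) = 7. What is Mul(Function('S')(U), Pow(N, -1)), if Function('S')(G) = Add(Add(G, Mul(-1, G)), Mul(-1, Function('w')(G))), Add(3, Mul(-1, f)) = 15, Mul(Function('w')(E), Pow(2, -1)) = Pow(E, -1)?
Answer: Rational(-1, 76726) ≈ -1.3033e-5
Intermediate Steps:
Function('w')(E) = Mul(2, Pow(E, -1))
f = -12 (f = Add(3, Mul(-1, 15)) = Add(3, -15) = -12)
U = 908 (U = Mul(-4, -227) = 908)
Function('S')(G) = Mul(-2, Pow(G, -1)) (Function('S')(G) = Add(Add(G, Mul(-1, G)), Mul(-1, Mul(2, Pow(G, -1)))) = Add(0, Mul(-2, Pow(G, -1))) = Mul(-2, Pow(G, -1)))
r = -1 (r = Add(2, Add(7, Mul(-1, 10))) = Add(2, Add(7, -10)) = Add(2, -3) = -1)
N = 169 (N = Pow(Add(-1, -12), 2) = Pow(-13, 2) = 169)
Mul(Function('S')(U), Pow(N, -1)) = Mul(Mul(-2, Pow(908, -1)), Pow(169, -1)) = Mul(Mul(-2, Rational(1, 908)), Rational(1, 169)) = Mul(Rational(-1, 454), Rational(1, 169)) = Rational(-1, 76726)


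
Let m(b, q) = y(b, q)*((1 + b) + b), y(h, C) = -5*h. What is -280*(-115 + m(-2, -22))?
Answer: 40600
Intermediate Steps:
m(b, q) = -5*b*(1 + 2*b) (m(b, q) = (-5*b)*((1 + b) + b) = (-5*b)*(1 + 2*b) = -5*b*(1 + 2*b))
-280*(-115 + m(-2, -22)) = -280*(-115 - 5*(-2)*(1 + 2*(-2))) = -280*(-115 - 5*(-2)*(1 - 4)) = -280*(-115 - 5*(-2)*(-3)) = -280*(-115 - 30) = -280*(-145) = 40600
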